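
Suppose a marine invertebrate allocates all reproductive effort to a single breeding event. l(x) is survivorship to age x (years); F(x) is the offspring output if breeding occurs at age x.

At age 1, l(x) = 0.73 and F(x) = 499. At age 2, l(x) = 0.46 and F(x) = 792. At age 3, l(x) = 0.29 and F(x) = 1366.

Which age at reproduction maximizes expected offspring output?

Expected offspring if breeding at age x = l(x) × F(x):
  age 1: 0.73 × 499 = 364.270
  age 2: 0.46 × 792 = 364.320
  age 3: 0.29 × 1366 = 396.140
Maximum at age 3 (396.140).

3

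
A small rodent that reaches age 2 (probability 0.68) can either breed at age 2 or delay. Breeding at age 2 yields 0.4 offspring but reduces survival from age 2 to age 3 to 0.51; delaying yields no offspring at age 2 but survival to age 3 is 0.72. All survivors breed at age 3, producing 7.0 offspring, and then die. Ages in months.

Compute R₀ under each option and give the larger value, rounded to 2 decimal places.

breed at age 2: R₀ = 0.68 × (0.4 + 0.51 × 7.0) = 0.68 × 3.9700 = 2.6996
delay to age 3: R₀ = 0.68 × (0.72 × 7.0) = 0.68 × 5.0400 = 3.4272
Higher: delay to age 3 (3.4272).

3.43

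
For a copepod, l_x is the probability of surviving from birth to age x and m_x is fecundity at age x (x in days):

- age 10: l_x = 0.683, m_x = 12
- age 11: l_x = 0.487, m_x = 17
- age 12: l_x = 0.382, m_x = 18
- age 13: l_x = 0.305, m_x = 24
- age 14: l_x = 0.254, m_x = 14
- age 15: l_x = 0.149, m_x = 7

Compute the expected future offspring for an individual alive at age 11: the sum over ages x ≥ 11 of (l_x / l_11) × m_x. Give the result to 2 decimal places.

l_11 = 0.487. Conditional survival from age 11 to x is l_x / l_11.
  x=11: (0.487/0.487) × 17 = 17.0000
  x=12: (0.382/0.487) × 18 = 14.1191
  x=13: (0.305/0.487) × 24 = 15.0308
  x=14: (0.254/0.487) × 14 = 7.3018
  x=15: (0.149/0.487) × 7 = 2.1417
Sum = 17.0000 + 14.1191 + 15.0308 + 7.3018 + 2.1417 = 55.5934

55.59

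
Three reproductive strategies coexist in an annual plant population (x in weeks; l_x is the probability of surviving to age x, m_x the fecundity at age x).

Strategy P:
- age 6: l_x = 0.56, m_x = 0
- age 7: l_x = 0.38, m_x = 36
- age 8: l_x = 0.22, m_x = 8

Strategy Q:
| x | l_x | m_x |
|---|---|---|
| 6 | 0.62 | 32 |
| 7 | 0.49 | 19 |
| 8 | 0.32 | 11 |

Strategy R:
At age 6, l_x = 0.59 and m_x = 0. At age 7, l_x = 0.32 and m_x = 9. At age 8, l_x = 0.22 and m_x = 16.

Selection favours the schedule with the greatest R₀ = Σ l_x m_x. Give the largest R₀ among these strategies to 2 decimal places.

Strategy P: R₀ = 0.56×0 + 0.38×36 + 0.22×8 = 15.4400
Strategy Q: R₀ = 0.62×32 + 0.49×19 + 0.32×11 = 32.6700
Strategy R: R₀ = 0.59×0 + 0.32×9 + 0.22×16 = 6.4000
Highest R₀: strategy Q with 32.6700.

32.67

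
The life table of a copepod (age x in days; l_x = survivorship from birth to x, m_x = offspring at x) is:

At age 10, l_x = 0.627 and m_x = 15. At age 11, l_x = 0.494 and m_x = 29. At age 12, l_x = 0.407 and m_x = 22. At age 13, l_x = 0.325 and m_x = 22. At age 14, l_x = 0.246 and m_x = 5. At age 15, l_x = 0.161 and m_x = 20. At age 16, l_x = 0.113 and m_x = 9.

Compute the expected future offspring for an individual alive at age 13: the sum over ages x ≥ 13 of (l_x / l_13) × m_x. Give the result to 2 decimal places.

38.82

l_13 = 0.325. Conditional survival from age 13 to x is l_x / l_13.
  x=13: (0.325/0.325) × 22 = 22.0000
  x=14: (0.246/0.325) × 5 = 3.7846
  x=15: (0.161/0.325) × 20 = 9.9077
  x=16: (0.113/0.325) × 9 = 3.1292
Sum = 22.0000 + 3.7846 + 9.9077 + 3.1292 = 38.8215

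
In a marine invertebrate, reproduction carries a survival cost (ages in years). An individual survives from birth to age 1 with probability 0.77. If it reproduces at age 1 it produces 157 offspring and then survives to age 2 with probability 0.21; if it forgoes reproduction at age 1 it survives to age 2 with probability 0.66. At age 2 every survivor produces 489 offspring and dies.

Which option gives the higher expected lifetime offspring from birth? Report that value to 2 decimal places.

248.51

breed at age 1: R₀ = 0.77 × (157 + 0.21 × 489) = 0.77 × 259.6900 = 199.9613
delay to age 2: R₀ = 0.77 × (0.66 × 489) = 0.77 × 322.7400 = 248.5098
Higher: delay to age 2 (248.5098).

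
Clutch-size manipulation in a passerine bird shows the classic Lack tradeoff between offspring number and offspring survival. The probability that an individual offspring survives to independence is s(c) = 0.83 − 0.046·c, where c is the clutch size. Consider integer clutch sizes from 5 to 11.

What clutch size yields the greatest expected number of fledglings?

Expected fledglings = c × s(c):
  c=5: 5 × 0.600 = 3.000
  c=6: 6 × 0.554 = 3.324
  c=7: 7 × 0.508 = 3.556
  c=8: 8 × 0.462 = 3.696
  c=9: 9 × 0.416 = 3.744
  c=10: 10 × 0.370 = 3.700
  c=11: 11 × 0.324 = 3.564
Maximum at c = 9 (3.744 fledglings).

9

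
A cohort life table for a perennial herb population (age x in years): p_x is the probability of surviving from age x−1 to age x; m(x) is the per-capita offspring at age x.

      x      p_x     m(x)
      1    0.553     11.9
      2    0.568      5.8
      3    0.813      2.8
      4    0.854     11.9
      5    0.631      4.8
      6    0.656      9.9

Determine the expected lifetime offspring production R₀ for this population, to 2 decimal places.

Survivorship from birth: l_x = p_1·p_2·…·p_x.
  l_1 = 0.55300
  l_2 = 0.31410
  l_3 = 0.25537
  l_4 = 0.21808
  l_5 = 0.13761
  l_6 = 0.09027
R₀ = Σ l_x m(x):
  age 1: 0.55300 × 11.9 = 6.5807
  age 2: 0.31410 × 5.8 = 1.8218
  age 3: 0.25537 × 2.8 = 0.7150
  age 4: 0.21808 × 11.9 = 2.5952
  age 5: 0.13761 × 4.8 = 0.6605
  age 6: 0.09027 × 9.9 = 0.8937
R₀ = 6.5807 + 1.8218 + 0.7150 + 2.5952 + 0.6605 + 0.8937 = 13.2669

13.27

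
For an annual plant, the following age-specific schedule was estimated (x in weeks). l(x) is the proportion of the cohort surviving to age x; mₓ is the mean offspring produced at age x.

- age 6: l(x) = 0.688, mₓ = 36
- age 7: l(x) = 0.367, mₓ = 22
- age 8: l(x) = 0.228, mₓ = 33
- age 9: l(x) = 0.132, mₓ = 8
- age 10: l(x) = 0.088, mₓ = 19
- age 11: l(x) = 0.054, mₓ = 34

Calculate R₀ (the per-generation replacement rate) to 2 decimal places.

44.93

R₀ = Σ l(x) mₓ:
  age 6: 0.688 × 36 = 24.7680
  age 7: 0.367 × 22 = 8.0740
  age 8: 0.228 × 33 = 7.5240
  age 9: 0.132 × 8 = 1.0560
  age 10: 0.088 × 19 = 1.6720
  age 11: 0.054 × 34 = 1.8360
R₀ = 24.7680 + 8.0740 + 7.5240 + 1.0560 + 1.6720 + 1.8360 = 44.9300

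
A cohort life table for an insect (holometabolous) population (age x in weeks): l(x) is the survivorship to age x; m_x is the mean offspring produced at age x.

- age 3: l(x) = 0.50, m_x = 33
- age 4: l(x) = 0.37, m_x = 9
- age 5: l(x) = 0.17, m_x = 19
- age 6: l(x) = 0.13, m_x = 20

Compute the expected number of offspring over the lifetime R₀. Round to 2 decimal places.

25.66

R₀ = Σ l(x) m_x:
  age 3: 0.50 × 33 = 16.5000
  age 4: 0.37 × 9 = 3.3300
  age 5: 0.17 × 19 = 3.2300
  age 6: 0.13 × 20 = 2.6000
R₀ = 16.5000 + 3.3300 + 3.2300 + 2.6000 = 25.6600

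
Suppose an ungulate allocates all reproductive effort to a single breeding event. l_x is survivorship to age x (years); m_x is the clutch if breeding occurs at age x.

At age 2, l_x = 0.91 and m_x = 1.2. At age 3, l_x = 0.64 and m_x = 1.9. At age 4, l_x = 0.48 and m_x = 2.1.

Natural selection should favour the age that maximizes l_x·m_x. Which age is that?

Expected offspring if breeding at age x = l_x × m_x:
  age 2: 0.91 × 1.2 = 1.092
  age 3: 0.64 × 1.9 = 1.216
  age 4: 0.48 × 2.1 = 1.008
Maximum at age 3 (1.216).

3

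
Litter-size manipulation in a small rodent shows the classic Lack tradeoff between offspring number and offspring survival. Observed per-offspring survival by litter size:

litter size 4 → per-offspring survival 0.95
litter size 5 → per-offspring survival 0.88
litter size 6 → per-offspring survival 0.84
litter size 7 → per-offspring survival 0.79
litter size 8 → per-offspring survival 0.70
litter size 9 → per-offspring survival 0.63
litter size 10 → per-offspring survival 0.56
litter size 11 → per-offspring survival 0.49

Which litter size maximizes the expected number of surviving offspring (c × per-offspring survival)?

9

Expected surviving offspring = c × s(c):
  c=4: 4 × 0.95 = 3.800
  c=5: 5 × 0.88 = 4.400
  c=6: 6 × 0.84 = 5.040
  c=7: 7 × 0.79 = 5.530
  c=8: 8 × 0.70 = 5.600
  c=9: 9 × 0.63 = 5.670
  c=10: 10 × 0.56 = 5.600
  c=11: 11 × 0.49 = 5.390
Maximum at c = 9 (5.670 surviving offspring).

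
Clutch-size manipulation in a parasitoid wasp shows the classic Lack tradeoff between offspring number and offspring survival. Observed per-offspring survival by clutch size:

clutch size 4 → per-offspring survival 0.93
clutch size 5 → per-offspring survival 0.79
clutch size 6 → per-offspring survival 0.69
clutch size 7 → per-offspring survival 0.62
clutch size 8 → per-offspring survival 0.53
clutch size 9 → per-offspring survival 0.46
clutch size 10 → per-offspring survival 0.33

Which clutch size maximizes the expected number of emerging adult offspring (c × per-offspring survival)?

7

Expected emerging adult offspring = c × s(c):
  c=4: 4 × 0.93 = 3.720
  c=5: 5 × 0.79 = 3.950
  c=6: 6 × 0.69 = 4.140
  c=7: 7 × 0.62 = 4.340
  c=8: 8 × 0.53 = 4.240
  c=9: 9 × 0.46 = 4.140
  c=10: 10 × 0.33 = 3.300
Maximum at c = 7 (4.340 emerging adult offspring).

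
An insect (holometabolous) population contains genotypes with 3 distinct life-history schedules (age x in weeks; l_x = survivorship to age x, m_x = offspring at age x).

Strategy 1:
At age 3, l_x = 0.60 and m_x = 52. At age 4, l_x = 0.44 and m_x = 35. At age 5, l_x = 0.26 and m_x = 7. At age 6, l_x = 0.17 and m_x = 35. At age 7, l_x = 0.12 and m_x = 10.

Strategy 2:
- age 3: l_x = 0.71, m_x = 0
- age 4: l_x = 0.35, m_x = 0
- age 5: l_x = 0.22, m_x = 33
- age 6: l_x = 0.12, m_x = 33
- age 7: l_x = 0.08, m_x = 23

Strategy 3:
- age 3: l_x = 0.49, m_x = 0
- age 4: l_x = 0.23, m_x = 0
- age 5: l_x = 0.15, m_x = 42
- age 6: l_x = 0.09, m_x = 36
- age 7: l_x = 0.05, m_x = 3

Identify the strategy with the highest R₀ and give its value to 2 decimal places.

55.57

Strategy 1: R₀ = 0.60×52 + 0.44×35 + 0.26×7 + 0.17×35 + 0.12×10 = 55.5700
Strategy 2: R₀ = 0.71×0 + 0.35×0 + 0.22×33 + 0.12×33 + 0.08×23 = 13.0600
Strategy 3: R₀ = 0.49×0 + 0.23×0 + 0.15×42 + 0.09×36 + 0.05×3 = 9.6900
Highest R₀: strategy 1 with 55.5700.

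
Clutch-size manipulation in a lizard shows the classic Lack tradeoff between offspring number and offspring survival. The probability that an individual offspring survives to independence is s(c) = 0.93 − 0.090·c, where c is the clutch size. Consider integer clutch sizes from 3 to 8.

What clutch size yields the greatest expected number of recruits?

5

Expected recruits = c × s(c):
  c=3: 3 × 0.660 = 1.980
  c=4: 4 × 0.570 = 2.280
  c=5: 5 × 0.480 = 2.400
  c=6: 6 × 0.390 = 2.340
  c=7: 7 × 0.300 = 2.100
  c=8: 8 × 0.210 = 1.680
Maximum at c = 5 (2.400 recruits).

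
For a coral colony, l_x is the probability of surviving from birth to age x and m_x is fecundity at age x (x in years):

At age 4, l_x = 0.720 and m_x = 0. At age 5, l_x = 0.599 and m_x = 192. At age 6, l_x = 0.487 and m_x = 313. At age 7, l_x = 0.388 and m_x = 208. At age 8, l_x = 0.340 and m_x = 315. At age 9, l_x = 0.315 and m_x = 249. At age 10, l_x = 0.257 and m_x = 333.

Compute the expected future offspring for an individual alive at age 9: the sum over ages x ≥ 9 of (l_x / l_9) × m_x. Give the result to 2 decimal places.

520.69

l_9 = 0.315. Conditional survival from age 9 to x is l_x / l_9.
  x=9: (0.315/0.315) × 249 = 249.0000
  x=10: (0.257/0.315) × 333 = 271.6857
Sum = 249.0000 + 271.6857 = 520.6857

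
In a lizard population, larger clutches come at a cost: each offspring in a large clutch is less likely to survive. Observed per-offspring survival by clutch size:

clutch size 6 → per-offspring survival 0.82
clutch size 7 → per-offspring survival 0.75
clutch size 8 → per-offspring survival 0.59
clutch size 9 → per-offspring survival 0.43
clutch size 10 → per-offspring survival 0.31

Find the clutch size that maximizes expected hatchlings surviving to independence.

7

Expected hatchlings surviving to independence = c × s(c):
  c=6: 6 × 0.82 = 4.920
  c=7: 7 × 0.75 = 5.250
  c=8: 8 × 0.59 = 4.720
  c=9: 9 × 0.43 = 3.870
  c=10: 10 × 0.31 = 3.100
Maximum at c = 7 (5.250 hatchlings surviving to independence).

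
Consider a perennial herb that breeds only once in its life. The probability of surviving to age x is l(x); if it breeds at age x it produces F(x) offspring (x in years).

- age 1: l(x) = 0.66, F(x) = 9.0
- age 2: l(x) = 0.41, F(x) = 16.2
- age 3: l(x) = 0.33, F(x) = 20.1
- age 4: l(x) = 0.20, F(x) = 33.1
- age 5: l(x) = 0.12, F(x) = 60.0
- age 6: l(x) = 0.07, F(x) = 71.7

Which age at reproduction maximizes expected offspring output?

5

Expected offspring if breeding at age x = l(x) × F(x):
  age 1: 0.66 × 9.0 = 5.940
  age 2: 0.41 × 16.2 = 6.642
  age 3: 0.33 × 20.1 = 6.633
  age 4: 0.20 × 33.1 = 6.620
  age 5: 0.12 × 60.0 = 7.200
  age 6: 0.07 × 71.7 = 5.019
Maximum at age 5 (7.200).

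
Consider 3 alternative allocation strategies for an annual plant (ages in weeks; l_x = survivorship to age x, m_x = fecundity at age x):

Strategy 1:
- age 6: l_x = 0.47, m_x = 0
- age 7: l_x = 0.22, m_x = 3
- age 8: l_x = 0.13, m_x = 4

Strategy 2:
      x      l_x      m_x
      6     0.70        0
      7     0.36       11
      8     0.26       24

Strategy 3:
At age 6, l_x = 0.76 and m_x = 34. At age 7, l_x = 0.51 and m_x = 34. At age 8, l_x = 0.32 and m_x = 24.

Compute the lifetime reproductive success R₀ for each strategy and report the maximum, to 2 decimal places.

Strategy 1: R₀ = 0.47×0 + 0.22×3 + 0.13×4 = 1.1800
Strategy 2: R₀ = 0.70×0 + 0.36×11 + 0.26×24 = 10.2000
Strategy 3: R₀ = 0.76×34 + 0.51×34 + 0.32×24 = 50.8600
Highest R₀: strategy 3 with 50.8600.

50.86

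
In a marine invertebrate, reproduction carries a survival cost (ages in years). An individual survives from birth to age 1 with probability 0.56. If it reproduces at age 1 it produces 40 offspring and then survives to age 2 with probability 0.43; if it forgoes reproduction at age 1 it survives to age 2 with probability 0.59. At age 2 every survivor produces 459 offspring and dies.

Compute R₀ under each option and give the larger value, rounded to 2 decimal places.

breed at age 1: R₀ = 0.56 × (40 + 0.43 × 459) = 0.56 × 237.3700 = 132.9272
delay to age 2: R₀ = 0.56 × (0.59 × 459) = 0.56 × 270.8100 = 151.6536
Higher: delay to age 2 (151.6536).

151.65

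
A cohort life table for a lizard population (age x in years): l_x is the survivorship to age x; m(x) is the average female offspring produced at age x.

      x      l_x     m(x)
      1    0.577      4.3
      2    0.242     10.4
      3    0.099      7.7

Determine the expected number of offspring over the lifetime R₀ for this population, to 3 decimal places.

R₀ = Σ l_x m(x):
  age 1: 0.577 × 4.3 = 2.4811
  age 2: 0.242 × 10.4 = 2.5168
  age 3: 0.099 × 7.7 = 0.7623
R₀ = 2.4811 + 2.5168 + 0.7623 = 5.7602

5.760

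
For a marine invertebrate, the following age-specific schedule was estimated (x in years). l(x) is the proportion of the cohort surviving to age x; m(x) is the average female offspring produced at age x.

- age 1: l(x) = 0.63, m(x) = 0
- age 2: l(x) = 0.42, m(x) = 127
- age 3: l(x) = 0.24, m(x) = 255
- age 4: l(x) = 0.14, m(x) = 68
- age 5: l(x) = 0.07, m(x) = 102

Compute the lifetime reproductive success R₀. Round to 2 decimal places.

R₀ = Σ l(x) m(x):
  age 1: 0.63 × 0 = 0.0000
  age 2: 0.42 × 127 = 53.3400
  age 3: 0.24 × 255 = 61.2000
  age 4: 0.14 × 68 = 9.5200
  age 5: 0.07 × 102 = 7.1400
R₀ = 0.0000 + 53.3400 + 61.2000 + 9.5200 + 7.1400 = 131.2000

131.20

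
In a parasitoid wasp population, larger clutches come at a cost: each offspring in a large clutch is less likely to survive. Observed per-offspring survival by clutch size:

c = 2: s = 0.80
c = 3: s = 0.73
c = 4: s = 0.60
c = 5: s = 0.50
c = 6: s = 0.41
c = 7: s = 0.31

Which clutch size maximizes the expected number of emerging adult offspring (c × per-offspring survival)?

5

Expected emerging adult offspring = c × s(c):
  c=2: 2 × 0.80 = 1.600
  c=3: 3 × 0.73 = 2.190
  c=4: 4 × 0.60 = 2.400
  c=5: 5 × 0.50 = 2.500
  c=6: 6 × 0.41 = 2.460
  c=7: 7 × 0.31 = 2.170
Maximum at c = 5 (2.500 emerging adult offspring).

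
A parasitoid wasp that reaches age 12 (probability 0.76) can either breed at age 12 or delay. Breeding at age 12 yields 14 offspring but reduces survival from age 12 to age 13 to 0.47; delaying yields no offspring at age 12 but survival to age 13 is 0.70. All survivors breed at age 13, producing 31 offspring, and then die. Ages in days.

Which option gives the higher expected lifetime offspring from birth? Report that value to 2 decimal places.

21.71

breed at age 12: R₀ = 0.76 × (14 + 0.47 × 31) = 0.76 × 28.5700 = 21.7132
delay to age 13: R₀ = 0.76 × (0.70 × 31) = 0.76 × 21.7000 = 16.4920
Higher: breed at age 12 (21.7132).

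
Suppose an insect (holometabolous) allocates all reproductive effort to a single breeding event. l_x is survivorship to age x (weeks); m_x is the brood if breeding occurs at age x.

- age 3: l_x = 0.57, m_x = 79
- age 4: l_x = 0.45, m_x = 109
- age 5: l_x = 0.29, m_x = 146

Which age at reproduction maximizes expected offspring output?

Expected offspring if breeding at age x = l_x × m_x:
  age 3: 0.57 × 79 = 45.030
  age 4: 0.45 × 109 = 49.050
  age 5: 0.29 × 146 = 42.340
Maximum at age 4 (49.050).

4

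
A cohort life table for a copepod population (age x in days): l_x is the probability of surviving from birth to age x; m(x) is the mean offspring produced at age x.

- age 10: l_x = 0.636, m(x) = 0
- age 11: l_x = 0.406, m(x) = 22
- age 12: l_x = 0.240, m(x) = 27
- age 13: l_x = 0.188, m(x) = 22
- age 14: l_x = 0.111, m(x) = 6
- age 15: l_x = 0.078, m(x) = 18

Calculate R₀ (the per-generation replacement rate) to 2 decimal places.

21.62

R₀ = Σ l_x m(x):
  age 10: 0.636 × 0 = 0.0000
  age 11: 0.406 × 22 = 8.9320
  age 12: 0.240 × 27 = 6.4800
  age 13: 0.188 × 22 = 4.1360
  age 14: 0.111 × 6 = 0.6660
  age 15: 0.078 × 18 = 1.4040
R₀ = 0.0000 + 8.9320 + 6.4800 + 4.1360 + 0.6660 + 1.4040 = 21.6180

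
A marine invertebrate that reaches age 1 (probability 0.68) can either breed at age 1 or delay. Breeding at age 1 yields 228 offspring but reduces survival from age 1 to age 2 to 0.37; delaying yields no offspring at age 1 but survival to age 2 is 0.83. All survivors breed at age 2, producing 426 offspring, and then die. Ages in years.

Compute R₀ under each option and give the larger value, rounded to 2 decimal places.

breed at age 1: R₀ = 0.68 × (228 + 0.37 × 426) = 0.68 × 385.6200 = 262.2216
delay to age 2: R₀ = 0.68 × (0.83 × 426) = 0.68 × 353.5800 = 240.4344
Higher: breed at age 1 (262.2216).

262.22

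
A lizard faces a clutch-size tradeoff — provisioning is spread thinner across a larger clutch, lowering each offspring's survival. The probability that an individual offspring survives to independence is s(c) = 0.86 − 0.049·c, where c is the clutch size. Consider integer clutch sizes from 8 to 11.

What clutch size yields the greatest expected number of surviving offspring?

Expected surviving offspring = c × s(c):
  c=8: 8 × 0.468 = 3.744
  c=9: 9 × 0.419 = 3.771
  c=10: 10 × 0.370 = 3.700
  c=11: 11 × 0.321 = 3.531
Maximum at c = 9 (3.771 surviving offspring).

9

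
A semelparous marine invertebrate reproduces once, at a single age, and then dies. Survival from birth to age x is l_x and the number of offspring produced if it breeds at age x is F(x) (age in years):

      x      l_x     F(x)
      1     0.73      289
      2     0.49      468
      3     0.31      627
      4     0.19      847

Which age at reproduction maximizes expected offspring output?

2

Expected offspring if breeding at age x = l_x × F(x):
  age 1: 0.73 × 289 = 210.970
  age 2: 0.49 × 468 = 229.320
  age 3: 0.31 × 627 = 194.370
  age 4: 0.19 × 847 = 160.930
Maximum at age 2 (229.320).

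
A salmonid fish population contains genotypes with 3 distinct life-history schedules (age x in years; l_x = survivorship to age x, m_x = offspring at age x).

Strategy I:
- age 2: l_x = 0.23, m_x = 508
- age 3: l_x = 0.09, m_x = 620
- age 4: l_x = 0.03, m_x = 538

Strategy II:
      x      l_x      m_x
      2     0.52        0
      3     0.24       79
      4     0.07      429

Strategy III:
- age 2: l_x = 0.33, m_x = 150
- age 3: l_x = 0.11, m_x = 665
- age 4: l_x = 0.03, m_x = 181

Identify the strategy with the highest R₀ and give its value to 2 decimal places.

188.78

Strategy I: R₀ = 0.23×508 + 0.09×620 + 0.03×538 = 188.7800
Strategy II: R₀ = 0.52×0 + 0.24×79 + 0.07×429 = 48.9900
Strategy III: R₀ = 0.33×150 + 0.11×665 + 0.03×181 = 128.0800
Highest R₀: strategy I with 188.7800.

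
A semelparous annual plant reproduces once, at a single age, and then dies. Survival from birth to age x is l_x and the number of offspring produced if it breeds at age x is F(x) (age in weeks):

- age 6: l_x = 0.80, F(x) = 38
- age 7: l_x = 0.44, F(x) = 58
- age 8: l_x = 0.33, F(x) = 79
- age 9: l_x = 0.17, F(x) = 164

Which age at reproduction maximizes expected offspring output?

6

Expected offspring if breeding at age x = l_x × F(x):
  age 6: 0.80 × 38 = 30.400
  age 7: 0.44 × 58 = 25.520
  age 8: 0.33 × 79 = 26.070
  age 9: 0.17 × 164 = 27.880
Maximum at age 6 (30.400).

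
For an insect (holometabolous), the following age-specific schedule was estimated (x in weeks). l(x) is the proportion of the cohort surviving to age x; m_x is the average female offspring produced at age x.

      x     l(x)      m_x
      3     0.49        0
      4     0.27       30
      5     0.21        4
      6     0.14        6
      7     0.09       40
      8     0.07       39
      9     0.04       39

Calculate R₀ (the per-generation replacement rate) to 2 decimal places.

17.67

R₀ = Σ l(x) m_x:
  age 3: 0.49 × 0 = 0.0000
  age 4: 0.27 × 30 = 8.1000
  age 5: 0.21 × 4 = 0.8400
  age 6: 0.14 × 6 = 0.8400
  age 7: 0.09 × 40 = 3.6000
  age 8: 0.07 × 39 = 2.7300
  age 9: 0.04 × 39 = 1.5600
R₀ = 0.0000 + 8.1000 + 0.8400 + 0.8400 + 3.6000 + 2.7300 + 1.5600 = 17.6700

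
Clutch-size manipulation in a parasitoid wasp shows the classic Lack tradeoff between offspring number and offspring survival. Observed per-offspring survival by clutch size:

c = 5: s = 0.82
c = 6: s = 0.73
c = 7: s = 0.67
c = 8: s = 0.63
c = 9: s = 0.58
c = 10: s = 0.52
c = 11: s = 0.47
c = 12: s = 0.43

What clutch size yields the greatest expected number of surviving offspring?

Expected surviving offspring = c × s(c):
  c=5: 5 × 0.82 = 4.100
  c=6: 6 × 0.73 = 4.380
  c=7: 7 × 0.67 = 4.690
  c=8: 8 × 0.63 = 5.040
  c=9: 9 × 0.58 = 5.220
  c=10: 10 × 0.52 = 5.200
  c=11: 11 × 0.47 = 5.170
  c=12: 12 × 0.43 = 5.160
Maximum at c = 9 (5.220 surviving offspring).

9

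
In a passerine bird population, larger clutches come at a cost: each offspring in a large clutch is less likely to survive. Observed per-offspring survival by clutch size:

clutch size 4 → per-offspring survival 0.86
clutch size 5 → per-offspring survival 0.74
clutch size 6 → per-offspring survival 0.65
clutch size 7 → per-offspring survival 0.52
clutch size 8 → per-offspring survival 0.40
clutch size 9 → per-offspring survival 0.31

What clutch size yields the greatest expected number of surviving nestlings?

6

Expected surviving nestlings = c × s(c):
  c=4: 4 × 0.86 = 3.440
  c=5: 5 × 0.74 = 3.700
  c=6: 6 × 0.65 = 3.900
  c=7: 7 × 0.52 = 3.640
  c=8: 8 × 0.40 = 3.200
  c=9: 9 × 0.31 = 2.790
Maximum at c = 6 (3.900 surviving nestlings).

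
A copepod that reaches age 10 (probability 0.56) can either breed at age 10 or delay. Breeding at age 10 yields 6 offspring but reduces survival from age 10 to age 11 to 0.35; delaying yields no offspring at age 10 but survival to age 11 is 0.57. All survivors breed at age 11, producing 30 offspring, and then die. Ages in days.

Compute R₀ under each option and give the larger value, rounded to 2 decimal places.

9.58

breed at age 10: R₀ = 0.56 × (6 + 0.35 × 30) = 0.56 × 16.5000 = 9.2400
delay to age 11: R₀ = 0.56 × (0.57 × 30) = 0.56 × 17.1000 = 9.5760
Higher: delay to age 11 (9.5760).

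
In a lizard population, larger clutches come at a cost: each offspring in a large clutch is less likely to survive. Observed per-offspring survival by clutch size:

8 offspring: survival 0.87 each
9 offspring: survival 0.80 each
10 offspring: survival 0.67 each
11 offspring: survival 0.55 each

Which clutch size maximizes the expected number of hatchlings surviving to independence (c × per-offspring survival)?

Expected hatchlings surviving to independence = c × s(c):
  c=8: 8 × 0.87 = 6.960
  c=9: 9 × 0.80 = 7.200
  c=10: 10 × 0.67 = 6.700
  c=11: 11 × 0.55 = 6.050
Maximum at c = 9 (7.200 hatchlings surviving to independence).

9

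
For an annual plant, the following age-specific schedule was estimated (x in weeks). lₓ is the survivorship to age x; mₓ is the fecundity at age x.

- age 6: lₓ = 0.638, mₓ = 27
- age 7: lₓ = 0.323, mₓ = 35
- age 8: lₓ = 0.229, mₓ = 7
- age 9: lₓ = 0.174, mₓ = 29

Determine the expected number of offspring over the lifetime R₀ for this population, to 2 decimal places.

R₀ = Σ lₓ mₓ:
  age 6: 0.638 × 27 = 17.2260
  age 7: 0.323 × 35 = 11.3050
  age 8: 0.229 × 7 = 1.6030
  age 9: 0.174 × 29 = 5.0460
R₀ = 17.2260 + 11.3050 + 1.6030 + 5.0460 = 35.1800

35.18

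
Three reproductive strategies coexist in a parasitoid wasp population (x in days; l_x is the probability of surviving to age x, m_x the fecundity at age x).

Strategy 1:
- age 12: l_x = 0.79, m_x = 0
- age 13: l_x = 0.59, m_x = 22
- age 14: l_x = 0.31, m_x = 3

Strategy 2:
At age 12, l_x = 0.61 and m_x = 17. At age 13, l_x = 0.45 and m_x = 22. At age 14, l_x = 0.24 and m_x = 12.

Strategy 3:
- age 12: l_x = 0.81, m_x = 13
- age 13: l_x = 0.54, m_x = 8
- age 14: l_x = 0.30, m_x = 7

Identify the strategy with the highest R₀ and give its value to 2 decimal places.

23.15

Strategy 1: R₀ = 0.79×0 + 0.59×22 + 0.31×3 = 13.9100
Strategy 2: R₀ = 0.61×17 + 0.45×22 + 0.24×12 = 23.1500
Strategy 3: R₀ = 0.81×13 + 0.54×8 + 0.30×7 = 16.9500
Highest R₀: strategy 2 with 23.1500.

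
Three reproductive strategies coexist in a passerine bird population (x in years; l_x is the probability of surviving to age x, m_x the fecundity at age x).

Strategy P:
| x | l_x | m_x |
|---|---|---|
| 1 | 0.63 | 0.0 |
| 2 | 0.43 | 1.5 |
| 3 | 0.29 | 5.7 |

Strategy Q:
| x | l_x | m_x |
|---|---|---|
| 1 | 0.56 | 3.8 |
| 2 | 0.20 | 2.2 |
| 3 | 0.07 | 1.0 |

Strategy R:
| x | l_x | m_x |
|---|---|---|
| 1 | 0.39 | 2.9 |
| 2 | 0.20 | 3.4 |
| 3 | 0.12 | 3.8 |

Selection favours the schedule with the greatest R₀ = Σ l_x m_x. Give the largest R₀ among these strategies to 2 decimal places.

2.64

Strategy P: R₀ = 0.63×0.0 + 0.43×1.5 + 0.29×5.7 = 2.2980
Strategy Q: R₀ = 0.56×3.8 + 0.20×2.2 + 0.07×1.0 = 2.6380
Strategy R: R₀ = 0.39×2.9 + 0.20×3.4 + 0.12×3.8 = 2.2670
Highest R₀: strategy Q with 2.6380.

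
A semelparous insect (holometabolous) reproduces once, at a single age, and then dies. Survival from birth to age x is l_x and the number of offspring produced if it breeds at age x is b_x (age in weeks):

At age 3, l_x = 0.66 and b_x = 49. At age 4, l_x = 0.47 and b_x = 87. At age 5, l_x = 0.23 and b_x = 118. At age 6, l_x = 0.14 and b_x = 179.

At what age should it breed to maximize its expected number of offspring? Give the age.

4

Expected offspring if breeding at age x = l_x × b_x:
  age 3: 0.66 × 49 = 32.340
  age 4: 0.47 × 87 = 40.890
  age 5: 0.23 × 118 = 27.140
  age 6: 0.14 × 179 = 25.060
Maximum at age 4 (40.890).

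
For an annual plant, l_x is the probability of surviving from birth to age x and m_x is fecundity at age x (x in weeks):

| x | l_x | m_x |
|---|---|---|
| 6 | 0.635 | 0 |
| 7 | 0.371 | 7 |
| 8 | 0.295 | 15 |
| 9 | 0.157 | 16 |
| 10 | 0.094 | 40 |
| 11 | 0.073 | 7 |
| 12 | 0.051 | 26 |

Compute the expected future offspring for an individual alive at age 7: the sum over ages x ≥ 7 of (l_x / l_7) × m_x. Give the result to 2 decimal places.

l_7 = 0.371. Conditional survival from age 7 to x is l_x / l_7.
  x=7: (0.371/0.371) × 7 = 7.0000
  x=8: (0.295/0.371) × 15 = 11.9272
  x=9: (0.157/0.371) × 16 = 6.7709
  x=10: (0.094/0.371) × 40 = 10.1348
  x=11: (0.073/0.371) × 7 = 1.3774
  x=12: (0.051/0.371) × 26 = 3.5741
Sum = 7.0000 + 11.9272 + 6.7709 + 10.1348 + 1.3774 + 3.5741 = 40.7844

40.78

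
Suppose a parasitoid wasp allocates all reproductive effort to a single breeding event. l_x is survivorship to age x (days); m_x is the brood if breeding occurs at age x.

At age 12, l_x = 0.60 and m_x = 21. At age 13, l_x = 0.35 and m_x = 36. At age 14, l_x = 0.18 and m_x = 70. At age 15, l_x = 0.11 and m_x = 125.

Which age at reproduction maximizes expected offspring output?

Expected offspring if breeding at age x = l_x × m_x:
  age 12: 0.60 × 21 = 12.600
  age 13: 0.35 × 36 = 12.600
  age 14: 0.18 × 70 = 12.600
  age 15: 0.11 × 125 = 13.750
Maximum at age 15 (13.750).

15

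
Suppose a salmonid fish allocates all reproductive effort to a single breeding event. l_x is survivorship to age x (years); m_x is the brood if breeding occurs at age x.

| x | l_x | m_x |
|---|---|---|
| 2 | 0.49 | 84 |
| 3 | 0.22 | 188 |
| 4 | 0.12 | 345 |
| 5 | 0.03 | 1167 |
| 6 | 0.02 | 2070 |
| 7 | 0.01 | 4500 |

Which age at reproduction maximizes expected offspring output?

7

Expected offspring if breeding at age x = l_x × m_x:
  age 2: 0.49 × 84 = 41.160
  age 3: 0.22 × 188 = 41.360
  age 4: 0.12 × 345 = 41.400
  age 5: 0.03 × 1167 = 35.010
  age 6: 0.02 × 2070 = 41.400
  age 7: 0.01 × 4500 = 45.000
Maximum at age 7 (45.000).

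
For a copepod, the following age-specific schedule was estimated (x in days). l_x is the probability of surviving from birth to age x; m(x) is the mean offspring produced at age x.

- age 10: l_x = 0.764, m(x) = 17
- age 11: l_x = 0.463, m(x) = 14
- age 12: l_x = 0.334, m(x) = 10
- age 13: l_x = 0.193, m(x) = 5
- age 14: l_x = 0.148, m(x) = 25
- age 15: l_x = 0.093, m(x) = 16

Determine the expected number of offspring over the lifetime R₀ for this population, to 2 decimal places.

28.96

R₀ = Σ l_x m(x):
  age 10: 0.764 × 17 = 12.9880
  age 11: 0.463 × 14 = 6.4820
  age 12: 0.334 × 10 = 3.3400
  age 13: 0.193 × 5 = 0.9650
  age 14: 0.148 × 25 = 3.7000
  age 15: 0.093 × 16 = 1.4880
R₀ = 12.9880 + 6.4820 + 3.3400 + 0.9650 + 3.7000 + 1.4880 = 28.9630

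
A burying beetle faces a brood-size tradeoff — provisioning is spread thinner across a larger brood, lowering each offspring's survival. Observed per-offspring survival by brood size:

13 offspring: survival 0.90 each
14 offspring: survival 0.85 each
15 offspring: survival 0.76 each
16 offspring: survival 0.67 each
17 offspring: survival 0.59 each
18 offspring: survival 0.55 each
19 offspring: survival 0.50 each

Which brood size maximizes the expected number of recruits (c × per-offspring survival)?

Expected recruits = c × s(c):
  c=13: 13 × 0.90 = 11.700
  c=14: 14 × 0.85 = 11.900
  c=15: 15 × 0.76 = 11.400
  c=16: 16 × 0.67 = 10.720
  c=17: 17 × 0.59 = 10.030
  c=18: 18 × 0.55 = 9.900
  c=19: 19 × 0.50 = 9.500
Maximum at c = 14 (11.900 recruits).

14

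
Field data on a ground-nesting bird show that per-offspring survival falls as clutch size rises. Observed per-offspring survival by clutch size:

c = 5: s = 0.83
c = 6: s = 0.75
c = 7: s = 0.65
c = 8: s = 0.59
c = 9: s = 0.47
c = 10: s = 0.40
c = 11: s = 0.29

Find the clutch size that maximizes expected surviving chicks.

Expected surviving chicks = c × s(c):
  c=5: 5 × 0.83 = 4.150
  c=6: 6 × 0.75 = 4.500
  c=7: 7 × 0.65 = 4.550
  c=8: 8 × 0.59 = 4.720
  c=9: 9 × 0.47 = 4.230
  c=10: 10 × 0.40 = 4.000
  c=11: 11 × 0.29 = 3.190
Maximum at c = 8 (4.720 surviving chicks).

8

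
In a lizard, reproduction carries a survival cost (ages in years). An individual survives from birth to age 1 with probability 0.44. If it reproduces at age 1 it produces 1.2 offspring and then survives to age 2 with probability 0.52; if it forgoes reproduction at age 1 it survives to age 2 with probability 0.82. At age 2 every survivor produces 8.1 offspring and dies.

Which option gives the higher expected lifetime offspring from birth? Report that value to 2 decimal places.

breed at age 1: R₀ = 0.44 × (1.2 + 0.52 × 8.1) = 0.44 × 5.4120 = 2.3813
delay to age 2: R₀ = 0.44 × (0.82 × 8.1) = 0.44 × 6.6420 = 2.9225
Higher: delay to age 2 (2.9225).

2.92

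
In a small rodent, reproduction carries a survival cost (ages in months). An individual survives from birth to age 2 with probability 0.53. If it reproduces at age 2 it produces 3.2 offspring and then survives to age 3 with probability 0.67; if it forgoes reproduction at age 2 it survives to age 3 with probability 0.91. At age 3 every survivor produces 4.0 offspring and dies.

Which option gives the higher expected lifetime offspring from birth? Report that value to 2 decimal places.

3.12

breed at age 2: R₀ = 0.53 × (3.2 + 0.67 × 4.0) = 0.53 × 5.8800 = 3.1164
delay to age 3: R₀ = 0.53 × (0.91 × 4.0) = 0.53 × 3.6400 = 1.9292
Higher: breed at age 2 (3.1164).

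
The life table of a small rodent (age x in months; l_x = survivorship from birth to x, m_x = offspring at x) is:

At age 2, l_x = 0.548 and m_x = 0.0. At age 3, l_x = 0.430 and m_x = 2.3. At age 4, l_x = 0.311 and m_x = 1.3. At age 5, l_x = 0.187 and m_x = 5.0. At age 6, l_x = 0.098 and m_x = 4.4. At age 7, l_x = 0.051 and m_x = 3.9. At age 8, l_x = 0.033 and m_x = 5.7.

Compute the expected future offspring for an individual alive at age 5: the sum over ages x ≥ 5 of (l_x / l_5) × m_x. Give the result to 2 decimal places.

l_5 = 0.187. Conditional survival from age 5 to x is l_x / l_5.
  x=5: (0.187/0.187) × 5.0 = 5.0000
  x=6: (0.098/0.187) × 4.4 = 2.3059
  x=7: (0.051/0.187) × 3.9 = 1.0636
  x=8: (0.033/0.187) × 5.7 = 1.0059
Sum = 5.0000 + 2.3059 + 1.0636 + 1.0059 = 9.3754

9.38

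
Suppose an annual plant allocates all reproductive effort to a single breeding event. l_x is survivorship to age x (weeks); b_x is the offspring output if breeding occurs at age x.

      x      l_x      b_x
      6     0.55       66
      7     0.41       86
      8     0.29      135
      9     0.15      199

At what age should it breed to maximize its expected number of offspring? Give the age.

Expected offspring if breeding at age x = l_x × b_x:
  age 6: 0.55 × 66 = 36.300
  age 7: 0.41 × 86 = 35.260
  age 8: 0.29 × 135 = 39.150
  age 9: 0.15 × 199 = 29.850
Maximum at age 8 (39.150).

8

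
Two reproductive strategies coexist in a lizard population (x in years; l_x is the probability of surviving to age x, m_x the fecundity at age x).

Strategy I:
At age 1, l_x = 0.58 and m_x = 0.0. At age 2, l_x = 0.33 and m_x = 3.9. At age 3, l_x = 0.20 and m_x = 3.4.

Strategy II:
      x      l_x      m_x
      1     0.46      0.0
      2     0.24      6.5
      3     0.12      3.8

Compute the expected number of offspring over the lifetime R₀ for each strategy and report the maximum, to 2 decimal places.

Strategy I: R₀ = 0.58×0.0 + 0.33×3.9 + 0.20×3.4 = 1.9670
Strategy II: R₀ = 0.46×0.0 + 0.24×6.5 + 0.12×3.8 = 2.0160
Highest R₀: strategy II with 2.0160.

2.02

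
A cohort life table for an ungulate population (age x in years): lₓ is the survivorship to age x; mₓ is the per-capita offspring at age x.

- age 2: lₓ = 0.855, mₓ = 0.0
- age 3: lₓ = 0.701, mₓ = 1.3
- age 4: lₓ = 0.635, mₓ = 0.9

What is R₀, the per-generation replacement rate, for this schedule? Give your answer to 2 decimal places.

R₀ = Σ lₓ mₓ:
  age 2: 0.855 × 0.0 = 0.0000
  age 3: 0.701 × 1.3 = 0.9113
  age 4: 0.635 × 0.9 = 0.5715
R₀ = 0.0000 + 0.9113 + 0.5715 = 1.4828

1.48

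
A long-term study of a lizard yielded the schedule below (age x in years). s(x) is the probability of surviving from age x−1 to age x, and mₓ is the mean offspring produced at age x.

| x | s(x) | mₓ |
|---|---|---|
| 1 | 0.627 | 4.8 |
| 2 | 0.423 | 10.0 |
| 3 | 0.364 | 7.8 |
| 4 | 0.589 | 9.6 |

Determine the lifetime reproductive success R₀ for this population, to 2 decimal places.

Survivorship from birth: l_x = s_1·s_2·…·s_x.
  l_1 = 0.62700
  l_2 = 0.26522
  l_3 = 0.09654
  l_4 = 0.05686
R₀ = Σ l_x mₓ:
  age 1: 0.62700 × 4.8 = 3.0096
  age 2: 0.26522 × 10.0 = 2.6522
  age 3: 0.09654 × 7.8 = 0.7530
  age 4: 0.05686 × 9.6 = 0.5459
R₀ = 3.0096 + 2.6522 + 0.7530 + 0.5459 = 6.9607

6.96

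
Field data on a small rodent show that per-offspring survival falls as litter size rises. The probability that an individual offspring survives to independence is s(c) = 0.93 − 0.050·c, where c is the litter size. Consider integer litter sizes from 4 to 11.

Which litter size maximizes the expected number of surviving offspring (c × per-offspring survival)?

9

Expected surviving offspring = c × s(c):
  c=4: 4 × 0.730 = 2.920
  c=5: 5 × 0.680 = 3.400
  c=6: 6 × 0.630 = 3.780
  c=7: 7 × 0.580 = 4.060
  c=8: 8 × 0.530 = 4.240
  c=9: 9 × 0.480 = 4.320
  c=10: 10 × 0.430 = 4.300
  c=11: 11 × 0.380 = 4.180
Maximum at c = 9 (4.320 surviving offspring).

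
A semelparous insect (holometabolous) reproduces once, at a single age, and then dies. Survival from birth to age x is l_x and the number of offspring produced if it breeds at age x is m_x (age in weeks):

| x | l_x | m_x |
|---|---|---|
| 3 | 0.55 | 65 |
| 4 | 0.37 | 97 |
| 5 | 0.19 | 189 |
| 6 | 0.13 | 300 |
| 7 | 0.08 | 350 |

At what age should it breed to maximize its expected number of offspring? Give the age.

6

Expected offspring if breeding at age x = l_x × m_x:
  age 3: 0.55 × 65 = 35.750
  age 4: 0.37 × 97 = 35.890
  age 5: 0.19 × 189 = 35.910
  age 6: 0.13 × 300 = 39.000
  age 7: 0.08 × 350 = 28.000
Maximum at age 6 (39.000).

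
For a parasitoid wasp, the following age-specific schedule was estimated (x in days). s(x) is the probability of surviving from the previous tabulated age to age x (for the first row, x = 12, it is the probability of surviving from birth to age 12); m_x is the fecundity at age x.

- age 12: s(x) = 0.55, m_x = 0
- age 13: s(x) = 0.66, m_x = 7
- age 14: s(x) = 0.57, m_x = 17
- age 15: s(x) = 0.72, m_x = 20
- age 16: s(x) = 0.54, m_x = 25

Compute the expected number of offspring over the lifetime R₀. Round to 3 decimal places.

Survivorship from birth: l_x = s_12·s_13·…·s_x.
  l_12 = 0.55000
  l_13 = 0.36300
  l_14 = 0.20691
  l_15 = 0.14898
  l_16 = 0.08045
R₀ = Σ l_x m_x:
  age 12: 0.55000 × 0 = 0.0000
  age 13: 0.36300 × 7 = 2.5410
  age 14: 0.20691 × 17 = 3.5175
  age 15: 0.14898 × 20 = 2.9796
  age 16: 0.08045 × 25 = 2.0112
R₀ = 0.0000 + 2.5410 + 3.5175 + 2.9796 + 2.0112 = 11.0493

11.049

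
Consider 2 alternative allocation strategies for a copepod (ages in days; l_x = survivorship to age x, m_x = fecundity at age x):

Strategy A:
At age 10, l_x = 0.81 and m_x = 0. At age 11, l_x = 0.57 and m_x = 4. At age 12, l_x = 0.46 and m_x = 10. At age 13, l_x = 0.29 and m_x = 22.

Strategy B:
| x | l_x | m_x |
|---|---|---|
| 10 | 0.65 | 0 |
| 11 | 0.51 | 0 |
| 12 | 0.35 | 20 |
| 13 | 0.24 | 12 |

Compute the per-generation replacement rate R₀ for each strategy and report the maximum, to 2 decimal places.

Strategy A: R₀ = 0.81×0 + 0.57×4 + 0.46×10 + 0.29×22 = 13.2600
Strategy B: R₀ = 0.65×0 + 0.51×0 + 0.35×20 + 0.24×12 = 9.8800
Highest R₀: strategy A with 13.2600.

13.26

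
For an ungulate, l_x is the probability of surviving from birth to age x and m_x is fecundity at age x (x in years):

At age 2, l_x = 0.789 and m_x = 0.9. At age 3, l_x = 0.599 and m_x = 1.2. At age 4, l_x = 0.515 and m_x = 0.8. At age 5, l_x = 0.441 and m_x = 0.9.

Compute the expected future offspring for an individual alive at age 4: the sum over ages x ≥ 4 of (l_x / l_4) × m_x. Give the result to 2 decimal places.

l_4 = 0.515. Conditional survival from age 4 to x is l_x / l_4.
  x=4: (0.515/0.515) × 0.8 = 0.8000
  x=5: (0.441/0.515) × 0.9 = 0.7707
Sum = 0.8000 + 0.7707 = 1.5707

1.57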